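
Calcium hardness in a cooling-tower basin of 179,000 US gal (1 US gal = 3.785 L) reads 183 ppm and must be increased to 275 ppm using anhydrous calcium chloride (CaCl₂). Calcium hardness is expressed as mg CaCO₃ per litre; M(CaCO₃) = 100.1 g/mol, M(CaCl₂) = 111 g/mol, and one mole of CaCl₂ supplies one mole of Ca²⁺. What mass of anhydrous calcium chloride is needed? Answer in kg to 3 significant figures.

Volume: 179,000 US gal × 3.785 L/gal = 677,515 L.
Hardness to add: (275 − 183) = 92 mg/L as CaCO₃ × 677,515 L = 62,330 g as CaCO₃.
Moles of Ca²⁺ (1 mol Ca²⁺ ≡ 1 mol CaCO₃): 62,330 / 100.1 g/mol = 622.7 mol.
Mass of CaCl₂: 622.7 × 111 = 69,120 g.

69.1 kg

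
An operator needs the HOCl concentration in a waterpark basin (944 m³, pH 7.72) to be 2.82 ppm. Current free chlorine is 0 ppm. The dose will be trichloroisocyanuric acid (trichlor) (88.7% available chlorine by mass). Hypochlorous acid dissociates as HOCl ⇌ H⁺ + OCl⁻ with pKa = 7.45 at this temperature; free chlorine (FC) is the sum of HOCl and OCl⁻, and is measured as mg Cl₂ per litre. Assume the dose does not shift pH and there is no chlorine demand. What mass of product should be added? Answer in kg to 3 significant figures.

Volume: 944 m³ = 944,000 L.
[OCl⁻]/[HOCl] = 10^(pH − pKa) = 10^(7.72 − 7.45) = 1.862; fraction as HOCl = 1/(1 + 1.862) = 0.3494.
Free chlorine required for 2.82 ppm HOCl: 2.82 / 0.3494 = 8.071 ppm.
FC to add: 8.071 − 0 = 8.071 mg/L as Cl₂.
Cl₂ equivalent: 8.071 mg/L × 944,000 L = 7619 g.
Product at 88.7% available Cl: 7619 / 0.887 = 8590 g.

8.59 kg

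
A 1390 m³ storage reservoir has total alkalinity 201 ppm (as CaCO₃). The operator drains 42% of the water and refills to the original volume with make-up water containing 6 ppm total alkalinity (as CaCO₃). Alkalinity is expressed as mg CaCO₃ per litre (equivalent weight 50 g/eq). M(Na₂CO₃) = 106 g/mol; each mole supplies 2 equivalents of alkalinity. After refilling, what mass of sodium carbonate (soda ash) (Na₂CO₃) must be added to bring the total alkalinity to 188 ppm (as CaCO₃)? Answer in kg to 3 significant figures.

Volume: 1390 m³ = 1,390,000 L.
After draining 42% and refilling: 201 × 0.58 + 6 × 0.42 = 119.1 ppm.
Deficit to target: 188 − 119.1 = 68.9 mg/L.
As CaCO₃: 68.9 mg/L × 1,390,000 L = 95,770 g; ÷ 50 g/eq ÷ 2 = 957.7 mol Na₂CO₃.
Mass: 957.7 × 106 = 101,500 g.

102 kg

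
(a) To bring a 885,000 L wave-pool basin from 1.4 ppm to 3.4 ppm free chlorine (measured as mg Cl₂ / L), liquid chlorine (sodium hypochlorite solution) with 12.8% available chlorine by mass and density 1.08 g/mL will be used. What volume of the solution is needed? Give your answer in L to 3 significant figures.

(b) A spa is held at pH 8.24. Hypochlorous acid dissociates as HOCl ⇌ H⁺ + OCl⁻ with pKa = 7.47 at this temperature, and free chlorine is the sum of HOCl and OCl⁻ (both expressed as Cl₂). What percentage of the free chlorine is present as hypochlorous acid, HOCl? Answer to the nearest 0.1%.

(a) 12.8 L; (b) 14.5%

(a) Chlorine deficit: 3.4 − 1.4 = 2 ppm = 2 mg/L as Cl₂.
(a) Cl₂ equivalent needed: 2 mg/L × 885,000 L = 1,770,000 mg = 1770 g.
(a) Product at 12.8% available chlorine: 1770 / 0.128 = 13,830 g.
(a) Volume at density 1.08 g/mL: 13,830 g ÷ 1.08 g/mL = 12,800 mL.

(b) [OCl⁻]/[HOCl] = 10^(pH − pKa) = 10^(8.24 − 7.47) = 10^0.77 = 5.888.
(b) Fraction as HOCl = 1 / (1 + 5.888) = 0.1452.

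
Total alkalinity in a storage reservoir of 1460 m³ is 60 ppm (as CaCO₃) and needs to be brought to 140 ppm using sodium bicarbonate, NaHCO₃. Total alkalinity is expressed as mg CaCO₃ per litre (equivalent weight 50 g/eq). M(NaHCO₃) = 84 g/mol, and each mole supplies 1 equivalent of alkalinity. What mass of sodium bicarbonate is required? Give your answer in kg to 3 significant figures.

196 kg

Volume: 1460 m³ = 1,460,000 L.
Alkalinity to add: (140 − 60) = 80 mg/L as CaCO₃ × 1,460,000 L = 116,800 g as CaCO₃.
Equivalents: 116,800 g ÷ 50 g/eq = 2336 eq.
NaHCO₃ supplies 1 eq per mole → 2336 mol.
Mass: 2336 mol × 84 g/mol = 196,200 g.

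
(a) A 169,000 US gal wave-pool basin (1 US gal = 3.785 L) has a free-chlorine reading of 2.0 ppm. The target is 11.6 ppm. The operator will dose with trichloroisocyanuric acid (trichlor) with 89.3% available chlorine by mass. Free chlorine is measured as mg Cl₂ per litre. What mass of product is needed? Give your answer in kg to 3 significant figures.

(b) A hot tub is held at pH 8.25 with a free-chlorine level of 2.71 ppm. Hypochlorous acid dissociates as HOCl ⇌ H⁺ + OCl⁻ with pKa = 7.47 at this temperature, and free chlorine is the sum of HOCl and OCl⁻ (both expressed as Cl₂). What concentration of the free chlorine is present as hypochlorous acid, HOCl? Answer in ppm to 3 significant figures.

(a) Volume: 169,000 US gal × 3.785 L/gal = 639,665 L.
(a) Chlorine deficit: 11.6 − 2.0 = 9.6 ppm = 9.6 mg/L as Cl₂.
(a) Cl₂ equivalent needed: 9.6 mg/L × 639,665 L = 6,141,000 mg = 6141 g.
(a) Product at 89.3% available chlorine: 6141 / 0.893 = 6877 g.

(b) [OCl⁻]/[HOCl] = 10^(pH − pKa) = 10^(8.25 − 7.47) = 10^0.78 = 6.026.
(b) Fraction as HOCl = 1 / (1 + 6.026) = 0.1423.
(b) HOCl = 0.1423 × 2.71 ppm = 0.3857 ppm.

(a) 6.88 kg; (b) 0.386 ppm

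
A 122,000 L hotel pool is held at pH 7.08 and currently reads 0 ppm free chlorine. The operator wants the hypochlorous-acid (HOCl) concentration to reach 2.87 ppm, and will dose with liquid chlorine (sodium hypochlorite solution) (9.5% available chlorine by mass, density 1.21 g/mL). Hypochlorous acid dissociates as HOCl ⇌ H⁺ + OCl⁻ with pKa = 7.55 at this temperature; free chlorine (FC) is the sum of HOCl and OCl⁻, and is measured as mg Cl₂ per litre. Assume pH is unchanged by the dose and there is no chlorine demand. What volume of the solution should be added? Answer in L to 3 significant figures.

[OCl⁻]/[HOCl] = 10^(pH − pKa) = 10^(7.08 − 7.55) = 0.3388; fraction as HOCl = 1/(1 + 0.3388) = 0.7469.
Free chlorine required for 2.87 ppm HOCl: 2.87 / 0.7469 = 3.842 ppm.
FC to add: 3.842 − 0 = 3.842 mg/L as Cl₂.
Cl₂ equivalent: 3.842 mg/L × 122,000 L = 468.8 g.
Product at 9.5% available Cl: 468.8 / 0.095 = 4935 g.
Volume: 4935 g ÷ 1.21 g/mL = 4078 mL.

4.08 L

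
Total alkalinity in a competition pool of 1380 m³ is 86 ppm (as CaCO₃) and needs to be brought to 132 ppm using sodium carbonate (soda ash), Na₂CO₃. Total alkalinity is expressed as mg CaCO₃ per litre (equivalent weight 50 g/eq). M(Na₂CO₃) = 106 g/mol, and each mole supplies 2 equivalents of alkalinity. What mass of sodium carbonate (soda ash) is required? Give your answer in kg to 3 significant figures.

Volume: 1380 m³ = 1,380,000 L.
Alkalinity to add: (132 − 86) = 46 mg/L as CaCO₃ × 1,380,000 L = 63,480 g as CaCO₃.
Equivalents: 63,480 g ÷ 50 g/eq = 1270 eq.
Each mole of Na₂CO₃ supplies 2 eq, so 1270 / 2 = 634.8 mol.
Mass: 634.8 mol × 106 g/mol = 67,290 g.

67.3 kg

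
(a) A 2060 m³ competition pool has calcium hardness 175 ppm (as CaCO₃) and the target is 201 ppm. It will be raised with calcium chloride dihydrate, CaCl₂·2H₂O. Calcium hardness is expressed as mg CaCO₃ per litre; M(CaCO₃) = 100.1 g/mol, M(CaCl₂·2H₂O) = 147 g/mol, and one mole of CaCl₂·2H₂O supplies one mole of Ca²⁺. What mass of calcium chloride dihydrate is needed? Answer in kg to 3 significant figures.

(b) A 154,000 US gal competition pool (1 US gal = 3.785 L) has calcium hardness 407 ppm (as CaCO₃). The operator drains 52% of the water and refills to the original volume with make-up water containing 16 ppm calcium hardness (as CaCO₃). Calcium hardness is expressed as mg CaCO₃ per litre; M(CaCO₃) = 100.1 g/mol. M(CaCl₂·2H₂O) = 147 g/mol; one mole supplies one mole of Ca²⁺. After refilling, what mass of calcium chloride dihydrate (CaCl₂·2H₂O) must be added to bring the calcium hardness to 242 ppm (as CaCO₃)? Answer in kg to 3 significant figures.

(a) Volume: 2060 m³ = 2,060,000 L.
(a) Hardness to add: (201 − 175) = 26 mg/L as CaCO₃ × 2,060,000 L = 53,560 g as CaCO₃.
(a) Moles of Ca²⁺ (1 mol Ca²⁺ ≡ 1 mol CaCO₃): 53,560 / 100.1 g/mol = 535.1 mol.
(a) Mass of CaCl₂·2H₂O: 535.1 × 147 = 78,650 g.

(b) Volume: 154,000 US gal × 3.785 L/gal = 582,890 L.
(b) After draining 52% and refilling: 407 × 0.48 + 16 × 0.52 = 203.68 ppm.
(b) Deficit to target: 242 − 203.68 = 38.32 mg/L.
(b) As CaCO₃: 38.32 mg/L × 582,890 L = 22,340 g; ÷ 100.1 = 223.1 mol Ca²⁺.
(b) Mass: 223.1 × 147 = 32,800 g.

(a) 78.7 kg; (b) 32.8 kg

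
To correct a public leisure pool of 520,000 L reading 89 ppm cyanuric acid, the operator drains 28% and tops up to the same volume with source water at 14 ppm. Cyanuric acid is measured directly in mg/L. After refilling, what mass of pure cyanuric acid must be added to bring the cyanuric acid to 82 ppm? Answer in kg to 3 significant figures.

After draining 28% and refilling: 89 × 0.72 + 14 × 0.28 = 68 ppm.
Deficit to target: 82 − 68 = 14 mg/L.
Mass: 14 mg/L × 520,000 L = 7280 g cyanuric acid.

7.28 kg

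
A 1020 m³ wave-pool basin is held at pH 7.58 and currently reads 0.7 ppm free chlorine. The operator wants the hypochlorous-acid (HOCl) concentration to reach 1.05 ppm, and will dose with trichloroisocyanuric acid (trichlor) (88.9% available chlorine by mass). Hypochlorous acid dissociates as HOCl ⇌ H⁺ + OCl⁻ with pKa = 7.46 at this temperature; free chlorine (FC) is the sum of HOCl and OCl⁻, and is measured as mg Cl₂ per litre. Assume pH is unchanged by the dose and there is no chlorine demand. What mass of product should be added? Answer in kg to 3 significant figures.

Volume: 1020 m³ = 1,020,000 L.
[OCl⁻]/[HOCl] = 10^(pH − pKa) = 10^(7.58 − 7.46) = 1.318; fraction as HOCl = 1/(1 + 1.318) = 0.4314.
Free chlorine required for 1.05 ppm HOCl: 1.05 / 0.4314 = 2.434 ppm.
FC to add: 2.434 − 0.7 = 1.734 mg/L as Cl₂.
Cl₂ equivalent: 1.734 mg/L × 1,020,000 L = 1769 g.
Product at 88.9% available Cl: 1769 / 0.889 = 1990 g.

1.99 kg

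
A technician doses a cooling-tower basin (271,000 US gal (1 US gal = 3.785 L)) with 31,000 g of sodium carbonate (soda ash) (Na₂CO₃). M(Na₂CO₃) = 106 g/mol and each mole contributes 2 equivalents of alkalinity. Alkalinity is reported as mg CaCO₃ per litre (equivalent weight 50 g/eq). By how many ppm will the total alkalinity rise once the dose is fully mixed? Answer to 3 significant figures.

Volume: 271,000 US gal × 3.785 L/gal = 1,025,735 L.
Moles of Na₂CO₃: 31,000 g ÷ 106 g/mol = 292.5 mol → 584.9 eq of alkalinity.
As CaCO₃: 584.9 eq × 50 g/eq = 29,250 g.
Rise: 29,250 g / 1,025,735 L × 1000 = 28.51 mg/L.

28.5 ppm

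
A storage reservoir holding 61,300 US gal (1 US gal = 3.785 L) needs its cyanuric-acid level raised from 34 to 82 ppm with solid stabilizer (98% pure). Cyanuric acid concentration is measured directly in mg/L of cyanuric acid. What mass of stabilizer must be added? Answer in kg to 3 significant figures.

11.4 kg

Volume: 61,300 US gal × 3.785 L/gal = 232,020 L.
CYA to add: (82 − 34) = 48 mg/L × 232,020 L = 11,140 g cyanuric acid.
At 98% purity: 11,140 / 0.98 = 11,360 g product.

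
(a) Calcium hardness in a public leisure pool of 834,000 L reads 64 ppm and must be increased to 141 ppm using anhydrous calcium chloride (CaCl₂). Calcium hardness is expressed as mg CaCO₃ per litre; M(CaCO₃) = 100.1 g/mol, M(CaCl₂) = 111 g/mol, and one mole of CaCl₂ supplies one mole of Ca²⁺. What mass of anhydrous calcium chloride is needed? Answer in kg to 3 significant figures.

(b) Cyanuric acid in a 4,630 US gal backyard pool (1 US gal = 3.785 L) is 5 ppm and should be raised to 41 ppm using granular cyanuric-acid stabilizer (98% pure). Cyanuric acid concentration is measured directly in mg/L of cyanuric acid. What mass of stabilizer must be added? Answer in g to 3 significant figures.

(a) Hardness to add: (141 − 64) = 77 mg/L as CaCO₃ × 834,000 L = 64,220 g as CaCO₃.
(a) Moles of Ca²⁺ (1 mol Ca²⁺ ≡ 1 mol CaCO₃): 64,220 / 100.1 g/mol = 641.5 mol.
(a) Mass of CaCl₂: 641.5 × 111 = 71,210 g.

(b) Volume: 4,630 US gal × 3.785 L/gal = 17,525 L.
(b) CYA to add: (41 − 5) = 36 mg/L × 17,525 L = 630.9 g cyanuric acid.
(b) At 98% purity: 630.9 / 0.98 = 643.8 g product.

(a) 71.2 kg; (b) 644 g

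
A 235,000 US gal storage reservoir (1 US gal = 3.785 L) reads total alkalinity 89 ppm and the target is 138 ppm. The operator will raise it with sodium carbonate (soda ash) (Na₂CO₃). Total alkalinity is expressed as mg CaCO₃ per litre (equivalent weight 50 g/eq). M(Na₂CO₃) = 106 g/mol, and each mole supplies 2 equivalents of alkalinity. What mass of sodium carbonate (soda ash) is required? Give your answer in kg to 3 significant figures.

46.2 kg

Volume: 235,000 US gal × 3.785 L/gal = 889,475 L.
Alkalinity to add: (138 − 89) = 49 mg/L as CaCO₃ × 889,475 L = 43,580 g as CaCO₃.
Equivalents: 43,580 g ÷ 50 g/eq = 871.7 eq.
Each mole of Na₂CO₃ supplies 2 eq, so 871.7 / 2 = 435.8 mol.
Mass: 435.8 mol × 106 g/mol = 46,200 g.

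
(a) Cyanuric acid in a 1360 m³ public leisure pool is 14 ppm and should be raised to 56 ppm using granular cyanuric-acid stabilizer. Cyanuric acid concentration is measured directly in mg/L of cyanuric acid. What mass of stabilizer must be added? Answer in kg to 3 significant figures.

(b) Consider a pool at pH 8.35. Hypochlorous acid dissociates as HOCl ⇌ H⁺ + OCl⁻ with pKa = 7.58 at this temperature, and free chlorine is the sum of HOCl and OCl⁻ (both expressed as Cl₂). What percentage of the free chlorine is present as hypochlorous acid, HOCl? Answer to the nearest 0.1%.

(a) Volume: 1360 m³ = 1,360,000 L.
(a) CYA to add: (56 − 14) = 42 mg/L × 1,360,000 L = 57,120 g cyanuric acid.

(b) [OCl⁻]/[HOCl] = 10^(pH − pKa) = 10^(8.35 − 7.58) = 10^0.77 = 5.888.
(b) Fraction as HOCl = 1 / (1 + 5.888) = 0.1452.

(a) 57.1 kg; (b) 14.5%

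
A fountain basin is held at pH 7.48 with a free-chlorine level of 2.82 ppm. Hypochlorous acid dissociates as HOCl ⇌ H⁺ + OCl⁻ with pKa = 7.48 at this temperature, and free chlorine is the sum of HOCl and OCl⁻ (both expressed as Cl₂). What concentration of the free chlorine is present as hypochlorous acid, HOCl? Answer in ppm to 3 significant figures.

1.41 ppm

[OCl⁻]/[HOCl] = 10^(pH − pKa) = 10^(7.48 − 7.48) = 10^0.00 = 1.
Fraction as HOCl = 1 / (1 + 1) = 0.5.
HOCl = 0.5 × 2.82 ppm = 1.41 ppm.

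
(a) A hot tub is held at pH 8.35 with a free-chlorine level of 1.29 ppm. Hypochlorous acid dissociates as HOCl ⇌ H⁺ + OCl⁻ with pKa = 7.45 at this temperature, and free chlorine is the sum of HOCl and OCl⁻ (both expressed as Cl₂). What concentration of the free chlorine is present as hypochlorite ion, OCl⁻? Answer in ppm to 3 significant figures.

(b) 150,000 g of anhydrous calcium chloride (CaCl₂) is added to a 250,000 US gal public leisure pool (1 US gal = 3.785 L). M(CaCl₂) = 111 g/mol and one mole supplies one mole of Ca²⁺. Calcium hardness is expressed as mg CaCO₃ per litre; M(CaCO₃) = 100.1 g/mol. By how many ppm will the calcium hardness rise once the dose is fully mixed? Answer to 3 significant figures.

(a) [OCl⁻]/[HOCl] = 10^(pH − pKa) = 10^(8.35 − 7.45) = 10^0.90 = 7.943.
(a) Fraction as HOCl = 1 / (1 + 7.943) = 0.1118.
(a) OCl⁻ = (1 − 0.1118) × 1.29 ppm = 1.146 ppm.

(b) Volume: 250,000 US gal × 3.785 L/gal = 946,250 L.
(b) Moles of Ca²⁺: 150,000 g ÷ 111 g/mol = 1351 mol.
(b) As CaCO₃: 1351 mol × 100.1 g/mol = 135,300 g.
(b) Rise: 135,300 g / 946,250 L × 1000 = 143 mg/L.

(a) 1.15 ppm; (b) 143 ppm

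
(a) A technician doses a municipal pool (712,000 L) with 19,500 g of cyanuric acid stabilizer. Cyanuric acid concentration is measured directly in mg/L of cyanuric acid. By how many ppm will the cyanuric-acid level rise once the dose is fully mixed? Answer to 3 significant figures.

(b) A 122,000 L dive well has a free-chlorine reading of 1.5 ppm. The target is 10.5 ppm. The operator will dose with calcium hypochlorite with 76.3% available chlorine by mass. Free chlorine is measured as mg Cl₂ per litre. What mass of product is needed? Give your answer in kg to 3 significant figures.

(a) Rise: 19,500 g / 712,000 L × 1000 = 27.39 mg/L.

(b) Chlorine deficit: 10.5 − 1.5 = 9 ppm = 9 mg/L as Cl₂.
(b) Cl₂ equivalent needed: 9 mg/L × 122,000 L = 1,098,000 mg = 1098 g.
(b) Product at 76.3% available chlorine: 1098 / 0.763 = 1439 g.

(a) 27.4 ppm; (b) 1.44 kg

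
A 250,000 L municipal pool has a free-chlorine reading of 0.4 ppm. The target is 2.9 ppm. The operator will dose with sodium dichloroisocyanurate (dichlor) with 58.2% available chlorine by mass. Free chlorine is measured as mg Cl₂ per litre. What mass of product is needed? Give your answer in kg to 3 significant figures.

Chlorine deficit: 2.9 − 0.4 = 2.5 ppm = 2.5 mg/L as Cl₂.
Cl₂ equivalent needed: 2.5 mg/L × 250,000 L = 625,000 mg = 625 g.
Product at 58.2% available chlorine: 625 / 0.582 = 1074 g.

1.07 kg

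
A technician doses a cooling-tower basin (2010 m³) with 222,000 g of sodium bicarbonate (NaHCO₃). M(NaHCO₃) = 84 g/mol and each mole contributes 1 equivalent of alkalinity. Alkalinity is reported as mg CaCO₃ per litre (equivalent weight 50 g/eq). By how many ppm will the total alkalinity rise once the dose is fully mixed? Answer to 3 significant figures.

Volume: 2010 m³ = 2,010,000 L.
Moles of NaHCO₃: 222,000 g ÷ 84 g/mol = 2643 mol → 2643 eq of alkalinity.
As CaCO₃: 2643 eq × 50 g/eq = 132,100 g.
Rise: 132,100 g / 2,010,000 L × 1000 = 65.74 mg/L.

65.7 ppm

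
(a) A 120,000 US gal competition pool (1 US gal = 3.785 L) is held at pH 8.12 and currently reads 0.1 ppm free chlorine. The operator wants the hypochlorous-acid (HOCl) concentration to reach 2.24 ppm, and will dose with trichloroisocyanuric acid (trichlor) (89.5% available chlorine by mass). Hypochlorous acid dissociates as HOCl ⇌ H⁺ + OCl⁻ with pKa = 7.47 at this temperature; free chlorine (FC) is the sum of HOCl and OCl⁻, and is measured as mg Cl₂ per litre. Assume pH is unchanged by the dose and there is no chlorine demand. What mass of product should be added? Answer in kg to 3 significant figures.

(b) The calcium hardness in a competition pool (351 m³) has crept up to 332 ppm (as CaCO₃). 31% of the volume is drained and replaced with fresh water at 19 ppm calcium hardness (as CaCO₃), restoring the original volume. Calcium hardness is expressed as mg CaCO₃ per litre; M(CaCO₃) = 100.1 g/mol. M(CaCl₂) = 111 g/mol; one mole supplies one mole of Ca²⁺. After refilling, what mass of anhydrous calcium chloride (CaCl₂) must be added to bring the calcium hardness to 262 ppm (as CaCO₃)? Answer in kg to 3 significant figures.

(a) 6.16 kg; (b) 10.5 kg

(a) Volume: 120,000 US gal × 3.785 L/gal = 454,200 L.
(a) [OCl⁻]/[HOCl] = 10^(pH − pKa) = 10^(8.12 − 7.47) = 4.467; fraction as HOCl = 1/(1 + 4.467) = 0.1829.
(a) Free chlorine required for 2.24 ppm HOCl: 2.24 / 0.1829 = 12.25 ppm.
(a) FC to add: 12.25 − 0.1 = 12.15 mg/L as Cl₂.
(a) Cl₂ equivalent: 12.15 mg/L × 454,200 L = 5517 g.
(a) Product at 89.5% available Cl: 5517 / 0.895 = 6164 g.

(b) Volume: 351 m³ = 351,000 L.
(b) After draining 31% and refilling: 332 × 0.69 + 19 × 0.31 = 234.97 ppm.
(b) Deficit to target: 262 − 234.97 = 27.03 mg/L.
(b) As CaCO₃: 27.03 mg/L × 351,000 L = 9488 g; ÷ 100.1 = 94.78 mol Ca²⁺.
(b) Mass: 94.78 × 111 = 10,520 g.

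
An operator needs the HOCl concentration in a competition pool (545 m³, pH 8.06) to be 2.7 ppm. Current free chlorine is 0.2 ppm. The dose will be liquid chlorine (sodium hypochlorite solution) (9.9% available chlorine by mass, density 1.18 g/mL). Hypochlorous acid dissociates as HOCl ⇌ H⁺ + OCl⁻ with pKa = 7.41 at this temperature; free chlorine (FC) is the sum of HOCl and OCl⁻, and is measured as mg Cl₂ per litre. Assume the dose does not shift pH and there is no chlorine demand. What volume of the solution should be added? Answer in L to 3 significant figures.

67.9 L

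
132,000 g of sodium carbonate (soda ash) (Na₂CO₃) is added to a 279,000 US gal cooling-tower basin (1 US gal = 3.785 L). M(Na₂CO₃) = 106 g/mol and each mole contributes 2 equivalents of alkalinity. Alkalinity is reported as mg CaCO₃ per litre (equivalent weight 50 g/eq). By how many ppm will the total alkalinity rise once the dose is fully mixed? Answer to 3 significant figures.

118 ppm

Volume: 279,000 US gal × 3.785 L/gal = 1,056,015 L.
Moles of Na₂CO₃: 132,000 g ÷ 106 g/mol = 1245 mol → 2491 eq of alkalinity.
As CaCO₃: 2491 eq × 50 g/eq = 124,500 g.
Rise: 124,500 g / 1,056,015 L × 1000 = 117.9 mg/L.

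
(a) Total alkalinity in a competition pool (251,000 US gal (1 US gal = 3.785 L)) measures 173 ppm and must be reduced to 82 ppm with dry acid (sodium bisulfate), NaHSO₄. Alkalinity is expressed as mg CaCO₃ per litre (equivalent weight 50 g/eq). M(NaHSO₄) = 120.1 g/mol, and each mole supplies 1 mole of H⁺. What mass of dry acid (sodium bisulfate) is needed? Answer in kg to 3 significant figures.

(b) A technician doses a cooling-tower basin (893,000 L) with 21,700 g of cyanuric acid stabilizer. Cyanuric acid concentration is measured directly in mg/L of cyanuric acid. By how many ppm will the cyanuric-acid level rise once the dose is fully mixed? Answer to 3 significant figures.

(a) Volume: 251,000 US gal × 3.785 L/gal = 950,035 L.
(a) Alkalinity to neutralize: (173 − 82) = 91 mg/L as CaCO₃ × 950,035 L = 86,450 g as CaCO₃.
(a) Equivalents of H⁺ required: 86,450 ÷ 50 g/eq = 1729 eq = 1729 mol NaHSO₄.
(a) Mass of NaHSO₄: 1729 × 120.1 = 207,700 g.

(b) Rise: 21,700 g / 893,000 L × 1000 = 24.3 mg/L.

(a) 208 kg; (b) 24.3 ppm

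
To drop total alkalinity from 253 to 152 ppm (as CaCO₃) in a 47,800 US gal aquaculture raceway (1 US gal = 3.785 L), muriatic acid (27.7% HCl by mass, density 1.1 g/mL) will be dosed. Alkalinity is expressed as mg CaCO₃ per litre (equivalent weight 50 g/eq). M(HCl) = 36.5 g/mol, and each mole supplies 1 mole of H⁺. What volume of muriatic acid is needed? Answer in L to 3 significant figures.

Volume: 47,800 US gal × 3.785 L/gal = 180,923 L.
Alkalinity to neutralize: (253 − 152) = 101 mg/L as CaCO₃ × 180,923 L = 18,270 g as CaCO₃.
Equivalents of H⁺ required: 18,270 ÷ 50 g/eq = 365.5 eq = 365.5 mol HCl.
Mass of HCl: 365.5 × 36.5 = 13,340 g.
Mass of 27.7% solution: 13,340 / 0.277 = 48,160 g.
Volume: 48,160 g ÷ 1.1 g/mL = 43,780 mL.

43.8 L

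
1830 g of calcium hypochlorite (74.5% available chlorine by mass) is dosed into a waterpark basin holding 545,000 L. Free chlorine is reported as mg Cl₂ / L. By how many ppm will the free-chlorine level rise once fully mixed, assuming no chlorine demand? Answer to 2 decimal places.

Available chlorine delivered: 1830 g × 0.745 = 1363 g as Cl₂.
Concentration rise: 1363 g / 545,000 L = 2.502 mg/L = 2.50 ppm.

2.50 ppm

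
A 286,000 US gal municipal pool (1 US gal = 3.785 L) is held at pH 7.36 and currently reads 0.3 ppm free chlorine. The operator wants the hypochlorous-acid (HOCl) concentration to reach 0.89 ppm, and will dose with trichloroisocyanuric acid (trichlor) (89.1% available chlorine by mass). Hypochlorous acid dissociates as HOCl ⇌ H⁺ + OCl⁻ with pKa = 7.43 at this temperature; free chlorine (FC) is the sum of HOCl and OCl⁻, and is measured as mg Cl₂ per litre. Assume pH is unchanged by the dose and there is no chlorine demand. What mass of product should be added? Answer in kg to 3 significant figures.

Volume: 286,000 US gal × 3.785 L/gal = 1,082,510 L.
[OCl⁻]/[HOCl] = 10^(pH − pKa) = 10^(7.36 − 7.43) = 0.8511; fraction as HOCl = 1/(1 + 0.8511) = 0.5402.
Free chlorine required for 0.89 ppm HOCl: 0.89 / 0.5402 = 1.648 ppm.
FC to add: 1.648 − 0.3 = 1.348 mg/L as Cl₂.
Cl₂ equivalent: 1.348 mg/L × 1,082,510 L = 1459 g.
Product at 89.1% available Cl: 1459 / 0.891 = 1637 g.

1.64 kg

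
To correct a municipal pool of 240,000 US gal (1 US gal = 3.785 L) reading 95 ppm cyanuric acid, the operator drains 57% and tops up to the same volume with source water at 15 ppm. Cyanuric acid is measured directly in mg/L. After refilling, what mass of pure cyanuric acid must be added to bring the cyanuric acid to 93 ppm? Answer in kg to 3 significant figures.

39.6 kg

Volume: 240,000 US gal × 3.785 L/gal = 908,400 L.
After draining 57% and refilling: 95 × 0.43 + 15 × 0.57 = 49.4 ppm.
Deficit to target: 93 − 49.4 = 43.6 mg/L.
Mass: 43.6 mg/L × 908,400 L = 39,610 g cyanuric acid.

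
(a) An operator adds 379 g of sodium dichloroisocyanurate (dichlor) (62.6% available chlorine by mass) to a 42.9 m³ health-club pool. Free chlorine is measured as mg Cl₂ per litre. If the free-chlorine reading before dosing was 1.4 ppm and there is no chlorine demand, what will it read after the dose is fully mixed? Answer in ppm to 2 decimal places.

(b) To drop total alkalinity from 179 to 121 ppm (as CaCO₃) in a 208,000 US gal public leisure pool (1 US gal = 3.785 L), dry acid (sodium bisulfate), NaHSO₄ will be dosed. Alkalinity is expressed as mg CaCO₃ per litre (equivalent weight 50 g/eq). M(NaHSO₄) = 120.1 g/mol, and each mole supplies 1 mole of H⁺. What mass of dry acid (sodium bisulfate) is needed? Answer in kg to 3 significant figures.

(a) 6.93 ppm; (b) 110 kg

(a) Volume: 42.9 m³ = 42,900 L.
(a) Available chlorine delivered: 379 g × 0.626 = 237.3 g as Cl₂.
(a) Concentration rise: 237.3 g / 42,900 L = 5.53 mg/L = 5.53 ppm.
(a) Final FC: 1.4 + 5.53 = 6.93 ppm.

(b) Volume: 208,000 US gal × 3.785 L/gal = 787,280 L.
(b) Alkalinity to neutralize: (179 − 121) = 58 mg/L as CaCO₃ × 787,280 L = 45,660 g as CaCO₃.
(b) Equivalents of H⁺ required: 45,660 ÷ 50 g/eq = 913.2 eq = 913.2 mol NaHSO₄.
(b) Mass of NaHSO₄: 913.2 × 120.1 = 109,700 g.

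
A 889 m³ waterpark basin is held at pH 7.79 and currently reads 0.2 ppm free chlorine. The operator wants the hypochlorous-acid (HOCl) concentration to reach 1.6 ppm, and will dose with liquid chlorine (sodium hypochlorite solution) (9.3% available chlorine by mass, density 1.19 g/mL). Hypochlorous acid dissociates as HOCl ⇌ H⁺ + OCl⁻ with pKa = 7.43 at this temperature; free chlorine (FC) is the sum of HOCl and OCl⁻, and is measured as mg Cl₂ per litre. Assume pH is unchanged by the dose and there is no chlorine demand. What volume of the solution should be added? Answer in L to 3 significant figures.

Volume: 889 m³ = 889,000 L.
[OCl⁻]/[HOCl] = 10^(pH − pKa) = 10^(7.79 − 7.43) = 2.291; fraction as HOCl = 1/(1 + 2.291) = 0.3039.
Free chlorine required for 1.6 ppm HOCl: 1.6 / 0.3039 = 5.265 ppm.
FC to add: 5.265 − 0.2 = 5.065 mg/L as Cl₂.
Cl₂ equivalent: 5.065 mg/L × 889,000 L = 4503 g.
Product at 9.3% available Cl: 4503 / 0.093 = 48,420 g.
Volume: 48,420 g ÷ 1.19 g/mL = 40,690 mL.

40.7 L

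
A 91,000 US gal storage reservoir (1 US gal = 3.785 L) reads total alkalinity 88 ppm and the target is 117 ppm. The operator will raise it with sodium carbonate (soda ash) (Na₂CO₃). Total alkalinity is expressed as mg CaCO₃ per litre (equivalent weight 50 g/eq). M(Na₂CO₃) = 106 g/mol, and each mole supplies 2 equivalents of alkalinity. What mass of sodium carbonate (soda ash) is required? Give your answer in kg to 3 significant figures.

Volume: 91,000 US gal × 3.785 L/gal = 344,435 L.
Alkalinity to add: (117 − 88) = 29 mg/L as CaCO₃ × 344,435 L = 9989 g as CaCO₃.
Equivalents: 9989 g ÷ 50 g/eq = 199.8 eq.
Each mole of Na₂CO₃ supplies 2 eq, so 199.8 / 2 = 99.89 mol.
Mass: 99.89 mol × 106 g/mol = 10,590 g.

10.6 kg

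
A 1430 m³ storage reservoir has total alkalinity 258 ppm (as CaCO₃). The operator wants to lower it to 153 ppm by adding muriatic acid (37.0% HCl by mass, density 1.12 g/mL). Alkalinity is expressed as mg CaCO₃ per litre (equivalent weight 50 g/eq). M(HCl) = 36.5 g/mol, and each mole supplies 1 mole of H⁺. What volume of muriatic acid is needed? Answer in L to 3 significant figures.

265 L

Volume: 1430 m³ = 1,430,000 L.
Alkalinity to neutralize: (258 − 153) = 105 mg/L as CaCO₃ × 1,430,000 L = 150,200 g as CaCO₃.
Equivalents of H⁺ required: 150,200 ÷ 50 g/eq = 3003 eq = 3003 mol HCl.
Mass of HCl: 3003 × 36.5 = 109,600 g.
Mass of 37.0% solution: 109,600 / 0.37 = 296,200 g.
Volume: 296,200 g ÷ 1.12 g/mL = 264,500 mL.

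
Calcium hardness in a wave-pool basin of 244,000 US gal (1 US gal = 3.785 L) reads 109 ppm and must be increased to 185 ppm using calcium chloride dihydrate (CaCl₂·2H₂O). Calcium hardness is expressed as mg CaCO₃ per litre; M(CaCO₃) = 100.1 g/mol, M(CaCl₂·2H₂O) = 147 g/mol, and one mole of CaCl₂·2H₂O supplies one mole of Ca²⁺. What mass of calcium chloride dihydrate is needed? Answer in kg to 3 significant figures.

103 kg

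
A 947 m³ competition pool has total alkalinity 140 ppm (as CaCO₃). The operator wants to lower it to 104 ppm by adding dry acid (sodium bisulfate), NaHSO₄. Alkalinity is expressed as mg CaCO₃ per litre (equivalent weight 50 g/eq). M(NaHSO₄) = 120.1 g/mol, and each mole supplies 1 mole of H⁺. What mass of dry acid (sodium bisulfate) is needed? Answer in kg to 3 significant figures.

Volume: 947 m³ = 947,000 L.
Alkalinity to neutralize: (140 − 104) = 36 mg/L as CaCO₃ × 947,000 L = 34,090 g as CaCO₃.
Equivalents of H⁺ required: 34,090 ÷ 50 g/eq = 681.8 eq = 681.8 mol NaHSO₄.
Mass of NaHSO₄: 681.8 × 120.1 = 81,890 g.

81.9 kg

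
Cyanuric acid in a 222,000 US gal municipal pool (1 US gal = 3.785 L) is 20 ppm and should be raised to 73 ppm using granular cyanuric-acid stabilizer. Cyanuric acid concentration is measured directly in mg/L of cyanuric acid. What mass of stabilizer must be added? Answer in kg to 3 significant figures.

44.5 kg

Volume: 222,000 US gal × 3.785 L/gal = 840,270 L.
CYA to add: (73 − 20) = 53 mg/L × 840,270 L = 44,530 g cyanuric acid.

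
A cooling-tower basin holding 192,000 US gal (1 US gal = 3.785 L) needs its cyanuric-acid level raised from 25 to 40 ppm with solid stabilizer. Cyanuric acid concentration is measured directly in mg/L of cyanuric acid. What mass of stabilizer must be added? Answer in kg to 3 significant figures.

10.9 kg

Volume: 192,000 US gal × 3.785 L/gal = 726,720 L.
CYA to add: (40 − 25) = 15 mg/L × 726,720 L = 10,900 g cyanuric acid.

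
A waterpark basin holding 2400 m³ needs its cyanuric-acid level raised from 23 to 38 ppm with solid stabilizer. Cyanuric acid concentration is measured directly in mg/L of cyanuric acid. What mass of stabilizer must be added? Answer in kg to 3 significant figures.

36.0 kg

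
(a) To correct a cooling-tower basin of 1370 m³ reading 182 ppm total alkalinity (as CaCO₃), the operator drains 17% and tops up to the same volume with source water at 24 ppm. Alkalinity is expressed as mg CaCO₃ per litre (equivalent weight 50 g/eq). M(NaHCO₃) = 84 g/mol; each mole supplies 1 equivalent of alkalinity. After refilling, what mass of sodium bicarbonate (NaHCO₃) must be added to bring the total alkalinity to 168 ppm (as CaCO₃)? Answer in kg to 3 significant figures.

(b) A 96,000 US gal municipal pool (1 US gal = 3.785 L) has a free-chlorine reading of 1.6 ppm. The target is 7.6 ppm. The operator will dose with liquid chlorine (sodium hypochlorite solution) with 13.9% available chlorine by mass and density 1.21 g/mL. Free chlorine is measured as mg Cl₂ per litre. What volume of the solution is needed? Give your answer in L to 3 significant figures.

(a) 29.6 kg; (b) 13.0 L

(a) Volume: 1370 m³ = 1,370,000 L.
(a) After draining 17% and refilling: 182 × 0.83 + 24 × 0.17 = 155.14 ppm.
(a) Deficit to target: 168 − 155.14 = 12.86 mg/L.
(a) As CaCO₃: 12.86 mg/L × 1,370,000 L = 17,620 g; ÷ 50 g/eq ÷ 1 = 352.4 mol NaHCO₃.
(a) Mass: 352.4 × 84 = 29,600 g.

(b) Volume: 96,000 US gal × 3.785 L/gal = 363,360 L.
(b) Chlorine deficit: 7.6 − 1.6 = 6 ppm = 6 mg/L as Cl₂.
(b) Cl₂ equivalent needed: 6 mg/L × 363,360 L = 2,180,000 mg = 2180 g.
(b) Product at 13.9% available chlorine: 2180 / 0.139 = 15,680 g.
(b) Volume at density 1.21 g/mL: 15,680 g ÷ 1.21 g/mL = 12,960 mL.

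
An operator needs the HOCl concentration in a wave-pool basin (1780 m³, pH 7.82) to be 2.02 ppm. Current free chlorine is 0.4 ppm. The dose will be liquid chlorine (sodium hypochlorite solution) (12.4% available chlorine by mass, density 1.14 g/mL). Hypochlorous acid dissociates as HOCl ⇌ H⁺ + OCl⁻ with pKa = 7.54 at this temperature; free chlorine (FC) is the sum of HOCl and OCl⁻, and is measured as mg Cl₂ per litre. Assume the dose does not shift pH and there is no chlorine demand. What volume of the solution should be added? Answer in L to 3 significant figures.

68.9 L

Volume: 1780 m³ = 1,780,000 L.
[OCl⁻]/[HOCl] = 10^(pH − pKa) = 10^(7.82 − 7.54) = 1.905; fraction as HOCl = 1/(1 + 1.905) = 0.3442.
Free chlorine required for 2.02 ppm HOCl: 2.02 / 0.3442 = 5.869 ppm.
FC to add: 5.869 − 0.4 = 5.469 mg/L as Cl₂.
Cl₂ equivalent: 5.469 mg/L × 1,780,000 L = 9735 g.
Product at 12.4% available Cl: 9735 / 0.124 = 78,510 g.
Volume: 78,510 g ÷ 1.14 g/mL = 68,870 mL.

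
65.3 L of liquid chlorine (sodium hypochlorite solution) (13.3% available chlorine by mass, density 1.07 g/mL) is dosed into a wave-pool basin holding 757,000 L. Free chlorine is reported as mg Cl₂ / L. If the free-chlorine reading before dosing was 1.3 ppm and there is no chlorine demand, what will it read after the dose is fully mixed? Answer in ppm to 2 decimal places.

13.58 ppm

Mass of solution: 65.3 L × 1000 mL/L × 1.07 g/mL = 69,870 g.
Available chlorine delivered: 69,870 g × 0.133 = 9293 g as Cl₂.
Concentration rise: 9293 g / 757,000 L = 12.28 mg/L = 12.28 ppm.
Final FC: 1.3 + 12.28 = 13.58 ppm.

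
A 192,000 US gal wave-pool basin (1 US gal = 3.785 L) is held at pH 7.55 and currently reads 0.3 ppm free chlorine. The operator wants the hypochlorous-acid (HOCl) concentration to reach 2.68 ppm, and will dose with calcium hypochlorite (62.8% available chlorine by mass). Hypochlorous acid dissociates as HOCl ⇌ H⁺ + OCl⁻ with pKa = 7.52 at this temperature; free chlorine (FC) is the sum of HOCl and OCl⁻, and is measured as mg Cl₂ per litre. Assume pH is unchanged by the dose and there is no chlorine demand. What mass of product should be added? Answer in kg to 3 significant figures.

6.08 kg

Volume: 192,000 US gal × 3.785 L/gal = 726,720 L.
[OCl⁻]/[HOCl] = 10^(pH − pKa) = 10^(7.55 − 7.52) = 1.072; fraction as HOCl = 1/(1 + 1.072) = 0.4827.
Free chlorine required for 2.68 ppm HOCl: 2.68 / 0.4827 = 5.552 ppm.
FC to add: 5.552 − 0.3 = 5.252 mg/L as Cl₂.
Cl₂ equivalent: 5.252 mg/L × 726,720 L = 3816 g.
Product at 62.8% available Cl: 3816 / 0.628 = 6077 g.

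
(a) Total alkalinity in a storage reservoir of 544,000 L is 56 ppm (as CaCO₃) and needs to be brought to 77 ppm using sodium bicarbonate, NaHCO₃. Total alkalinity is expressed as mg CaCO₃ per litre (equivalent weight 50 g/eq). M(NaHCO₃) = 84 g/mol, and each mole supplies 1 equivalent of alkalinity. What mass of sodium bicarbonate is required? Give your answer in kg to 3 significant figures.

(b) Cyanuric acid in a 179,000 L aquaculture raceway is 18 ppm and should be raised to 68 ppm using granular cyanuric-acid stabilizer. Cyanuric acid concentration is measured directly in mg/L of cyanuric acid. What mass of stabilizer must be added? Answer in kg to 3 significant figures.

(a) 19.2 kg; (b) 8.95 kg

(a) Alkalinity to add: (77 − 56) = 21 mg/L as CaCO₃ × 544,000 L = 11,420 g as CaCO₃.
(a) Equivalents: 11,420 g ÷ 50 g/eq = 228.5 eq.
(a) NaHCO₃ supplies 1 eq per mole → 228.5 mol.
(a) Mass: 228.5 mol × 84 g/mol = 19,190 g.

(b) CYA to add: (68 − 18) = 50 mg/L × 179,000 L = 8950 g cyanuric acid.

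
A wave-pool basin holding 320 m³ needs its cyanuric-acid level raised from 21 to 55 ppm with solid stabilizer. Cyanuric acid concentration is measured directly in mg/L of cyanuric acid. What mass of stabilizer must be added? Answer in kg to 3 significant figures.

10.9 kg

Volume: 320 m³ = 320,000 L.
CYA to add: (55 − 21) = 34 mg/L × 320,000 L = 10,880 g cyanuric acid.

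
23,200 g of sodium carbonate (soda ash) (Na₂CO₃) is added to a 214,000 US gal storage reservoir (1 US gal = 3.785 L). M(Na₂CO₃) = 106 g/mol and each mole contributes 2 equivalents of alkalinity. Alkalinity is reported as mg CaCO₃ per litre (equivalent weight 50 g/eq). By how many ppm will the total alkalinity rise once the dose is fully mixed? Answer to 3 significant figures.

27.0 ppm

Volume: 214,000 US gal × 3.785 L/gal = 809,990 L.
Moles of Na₂CO₃: 23,200 g ÷ 106 g/mol = 218.9 mol → 437.7 eq of alkalinity.
As CaCO₃: 437.7 eq × 50 g/eq = 21,890 g.
Rise: 21,890 g / 809,990 L × 1000 = 27.02 mg/L.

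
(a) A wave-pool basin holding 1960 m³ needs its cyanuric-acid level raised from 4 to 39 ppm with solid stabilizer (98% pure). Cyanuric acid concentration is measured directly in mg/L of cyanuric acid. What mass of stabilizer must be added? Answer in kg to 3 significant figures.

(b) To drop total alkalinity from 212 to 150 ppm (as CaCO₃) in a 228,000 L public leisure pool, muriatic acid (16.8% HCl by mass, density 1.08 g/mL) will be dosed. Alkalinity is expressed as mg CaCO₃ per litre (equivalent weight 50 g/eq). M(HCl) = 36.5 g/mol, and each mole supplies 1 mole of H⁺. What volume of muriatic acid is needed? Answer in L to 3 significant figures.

(a) Volume: 1960 m³ = 1,960,000 L.
(a) CYA to add: (39 − 4) = 35 mg/L × 1,960,000 L = 68,600 g cyanuric acid.
(a) At 98% purity: 68,600 / 0.98 = 70,000 g product.

(b) Alkalinity to neutralize: (212 − 150) = 62 mg/L as CaCO₃ × 228,000 L = 14,140 g as CaCO₃.
(b) Equivalents of H⁺ required: 14,140 ÷ 50 g/eq = 282.7 eq = 282.7 mol HCl.
(b) Mass of HCl: 282.7 × 36.5 = 10,320 g.
(b) Mass of 16.8% solution: 10,320 / 0.168 = 61,420 g.
(b) Volume: 61,420 g ÷ 1.08 g/mL = 56,870 mL.

(a) 70.0 kg; (b) 56.9 L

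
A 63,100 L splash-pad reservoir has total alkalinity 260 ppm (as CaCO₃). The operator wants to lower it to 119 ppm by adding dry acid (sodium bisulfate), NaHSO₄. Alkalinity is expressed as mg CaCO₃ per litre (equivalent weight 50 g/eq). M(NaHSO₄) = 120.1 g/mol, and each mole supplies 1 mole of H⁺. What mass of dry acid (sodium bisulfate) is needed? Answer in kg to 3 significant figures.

21.4 kg

Alkalinity to neutralize: (260 − 119) = 141 mg/L as CaCO₃ × 63,100 L = 8897 g as CaCO₃.
Equivalents of H⁺ required: 8897 ÷ 50 g/eq = 177.9 eq = 177.9 mol NaHSO₄.
Mass of NaHSO₄: 177.9 × 120.1 = 21,370 g.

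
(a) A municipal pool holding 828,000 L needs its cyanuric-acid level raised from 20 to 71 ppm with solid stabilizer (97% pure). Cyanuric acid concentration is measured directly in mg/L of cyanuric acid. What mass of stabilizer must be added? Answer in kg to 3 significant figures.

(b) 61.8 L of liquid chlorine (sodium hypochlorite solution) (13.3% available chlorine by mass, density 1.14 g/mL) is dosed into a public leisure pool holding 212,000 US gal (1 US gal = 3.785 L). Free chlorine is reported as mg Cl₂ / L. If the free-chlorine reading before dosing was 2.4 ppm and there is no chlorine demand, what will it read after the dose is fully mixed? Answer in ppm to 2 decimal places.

(a) 43.5 kg; (b) 14.08 ppm

(a) CYA to add: (71 − 20) = 51 mg/L × 828,000 L = 42,230 g cyanuric acid.
(a) At 97% purity: 42,230 / 0.97 = 43,530 g product.

(b) Volume: 212,000 US gal × 3.785 L/gal = 802,420 L.
(b) Mass of solution: 61.8 L × 1000 mL/L × 1.14 g/mL = 70,450 g.
(b) Available chlorine delivered: 70,450 g × 0.133 = 9370 g as Cl₂.
(b) Concentration rise: 9370 g / 802,420 L = 11.68 mg/L = 11.68 ppm.
(b) Final FC: 2.4 + 11.68 = 14.08 ppm.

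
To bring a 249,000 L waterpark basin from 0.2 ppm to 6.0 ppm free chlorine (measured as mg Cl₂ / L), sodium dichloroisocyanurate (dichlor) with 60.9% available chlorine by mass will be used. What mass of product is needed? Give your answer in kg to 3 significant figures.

2.37 kg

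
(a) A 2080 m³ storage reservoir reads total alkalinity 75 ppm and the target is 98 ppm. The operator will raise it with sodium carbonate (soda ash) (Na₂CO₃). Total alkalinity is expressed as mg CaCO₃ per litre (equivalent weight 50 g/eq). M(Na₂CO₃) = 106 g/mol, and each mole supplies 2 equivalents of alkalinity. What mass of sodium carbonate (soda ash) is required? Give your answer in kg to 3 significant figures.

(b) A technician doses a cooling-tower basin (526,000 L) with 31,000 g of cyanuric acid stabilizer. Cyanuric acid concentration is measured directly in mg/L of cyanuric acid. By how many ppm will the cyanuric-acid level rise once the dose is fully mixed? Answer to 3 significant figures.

(a) Volume: 2080 m³ = 2,080,000 L.
(a) Alkalinity to add: (98 − 75) = 23 mg/L as CaCO₃ × 2,080,000 L = 47,840 g as CaCO₃.
(a) Equivalents: 47,840 g ÷ 50 g/eq = 956.8 eq.
(a) Each mole of Na₂CO₃ supplies 2 eq, so 956.8 / 2 = 478.4 mol.
(a) Mass: 478.4 mol × 106 g/mol = 50,710 g.

(b) Rise: 31,000 g / 526,000 L × 1000 = 58.94 mg/L.

(a) 50.7 kg; (b) 58.9 ppm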